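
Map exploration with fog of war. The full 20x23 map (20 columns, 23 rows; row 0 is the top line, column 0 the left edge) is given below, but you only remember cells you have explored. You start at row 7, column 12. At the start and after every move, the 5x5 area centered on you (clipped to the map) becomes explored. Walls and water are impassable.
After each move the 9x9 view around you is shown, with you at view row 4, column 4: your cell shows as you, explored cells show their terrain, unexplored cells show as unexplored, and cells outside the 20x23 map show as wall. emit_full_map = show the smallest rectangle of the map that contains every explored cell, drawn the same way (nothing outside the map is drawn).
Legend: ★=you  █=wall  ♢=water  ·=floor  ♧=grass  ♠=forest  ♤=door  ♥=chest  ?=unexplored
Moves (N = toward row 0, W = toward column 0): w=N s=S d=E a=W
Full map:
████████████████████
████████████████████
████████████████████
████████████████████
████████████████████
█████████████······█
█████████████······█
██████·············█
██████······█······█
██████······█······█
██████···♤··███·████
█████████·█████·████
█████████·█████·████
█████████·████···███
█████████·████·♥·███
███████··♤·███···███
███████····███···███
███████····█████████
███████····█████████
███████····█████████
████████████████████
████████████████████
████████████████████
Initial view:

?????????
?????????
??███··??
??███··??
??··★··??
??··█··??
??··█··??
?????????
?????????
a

?????????
?????????
??████··?
??████··?
??··★···?
??···█··?
??···█··?
?????????
?????????

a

?????????
?????????
??█████··
??█████··
??··★····
??····█··
??····█··
?????????
?????????

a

?????????
?????????
??██████·
??██████·
??··★····
??·····█·
??·····█·
?????????
?????????

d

?????????
?????????
?██████··
?██████··
?···★····
?·····█··
?·····█··
?????????
?????????

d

?????????
?????????
██████··?
██████··?
····★···?
·····█··?
·····█··?
?????????
?????????

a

?????????
?????????
?██████··
?██████··
?···★····
?·····█··
?·····█··
?????????
?????????

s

?????????
?██████··
?██████··
?········
?···★·█··
?·····█··
??·♤··█??
?????????
?????????

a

?????????
??██████·
??██████·
??·······
??··★··█·
??·····█·
??··♤··█?
?????????
?????????

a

?????????
???██████
??███████
??·······
??··★···█
??······█
??···♤··█
?????????
?????????

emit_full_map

?██████··
███████··
·········
··★···█··
······█··
···♤··█??

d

?????????
??██████·
?███████·
?········
?···★··█·
?······█·
?···♤··█?
?????????
?????????

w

?????????
?????????
??██████·
?███████·
?···★····
?······█·
?······█·
?···♤··█?
?????????

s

?????????
??██████·
?███████·
?········
?···★··█·
?······█·
?···♤··█?
?????????
?????????

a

?????????
???██████
??███████
??·······
??··★···█
??······█
??···♤··█
?????????
?????????

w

?????????
?????????
??███████
??███████
??··★····
??······█
??······█
??···♤··█
?????????

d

?????????
?????????
?███████·
?███████·
?···★····
?······█·
?······█·
?···♤··█?
?????????

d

?????????
?????????
███████··
███████··
····★····
······█··
······█··
···♤··█??
?????????

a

?????????
?????????
?███████·
?███████·
?···★····
?······█·
?······█·
?···♤··█?
?????????

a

?????????
?????????
??███████
??███████
??··★····
??······█
??······█
??···♤··█
?????????

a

?????????
?????????
??███████
??███████
??█·★····
??█······
??█······
???···♤··
?????????

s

?????????
??███████
??███████
??█······
??█·★····
??█······
??█···♤··
?????????
?????????

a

?????????
???██████
??███████
??██·····
??██★····
??██·····
??██···♤·
?????????
?????????

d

?????????
??███████
?████████
?██······
?██·★····
?██······
?██···♤··
?????????
?????????

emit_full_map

?████████··
█████████··
██·········
██·★····█··
██······█··
██···♤··█??

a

?????????
???██████
??███████
??██·····
??██★····
??██·····
??██···♤·
?????????
?????????

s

???██████
??███████
??██·····
??██·····
??██★····
??██···♤·
??█████??
?????????
?????????

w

?????????
???██████
??███████
??██·····
??██★····
??██·····
??██···♤·
??█████??
?????????

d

?????????
??███████
?████████
?██······
?██·★····
?██······
?██···♤··
?█████???
?????????

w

?????????
?????????
??███████
?████████
?██·★····
?██······
?██······
?██···♤··
?█████???

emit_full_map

?████████··
█████████··
██·★·······
██······█··
██······█··
██···♤··█??
█████??????


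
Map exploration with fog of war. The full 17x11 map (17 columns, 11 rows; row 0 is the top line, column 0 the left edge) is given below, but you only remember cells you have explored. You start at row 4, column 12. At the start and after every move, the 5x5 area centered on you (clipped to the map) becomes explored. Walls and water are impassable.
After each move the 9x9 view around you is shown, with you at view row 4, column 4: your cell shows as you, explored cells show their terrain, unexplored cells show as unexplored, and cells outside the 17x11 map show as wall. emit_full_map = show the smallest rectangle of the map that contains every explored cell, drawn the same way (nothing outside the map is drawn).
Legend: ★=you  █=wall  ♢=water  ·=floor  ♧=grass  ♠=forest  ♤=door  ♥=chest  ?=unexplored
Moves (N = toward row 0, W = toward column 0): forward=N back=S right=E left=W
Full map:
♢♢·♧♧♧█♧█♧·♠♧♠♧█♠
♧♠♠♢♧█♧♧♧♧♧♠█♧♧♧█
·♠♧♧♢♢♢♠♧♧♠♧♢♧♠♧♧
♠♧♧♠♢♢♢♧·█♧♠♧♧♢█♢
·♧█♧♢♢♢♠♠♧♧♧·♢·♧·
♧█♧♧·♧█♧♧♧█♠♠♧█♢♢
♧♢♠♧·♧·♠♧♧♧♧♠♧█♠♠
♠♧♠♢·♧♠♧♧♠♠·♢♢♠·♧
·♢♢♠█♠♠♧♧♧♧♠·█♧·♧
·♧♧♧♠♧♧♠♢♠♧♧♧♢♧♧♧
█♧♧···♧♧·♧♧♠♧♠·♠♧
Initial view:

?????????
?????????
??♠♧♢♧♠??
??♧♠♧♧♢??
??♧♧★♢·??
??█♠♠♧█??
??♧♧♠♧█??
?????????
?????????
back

?????????
??♠♧♢♧♠??
??♧♠♧♧♢??
??♧♧·♢·??
??█♠★♧█??
??♧♧♠♧█??
??♠·♢♢♠??
?????????
?????????

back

??♠♧♢♧♠??
??♧♠♧♧♢??
??♧♧·♢·??
??█♠♠♧█??
??♧♧★♧█??
??♠·♢♢♠??
??♧♠·█♧??
?????????
?????????

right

?♠♧♢♧♠??█
?♧♠♧♧♢??█
?♧♧·♢·♧?█
?█♠♠♧█♢?█
?♧♧♠★█♠?█
?♠·♢♢♠·?█
?♧♠·█♧·?█
????????█
????????█

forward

????????█
?♠♧♢♧♠??█
?♧♠♧♧♢█?█
?♧♧·♢·♧?█
?█♠♠★█♢?█
?♧♧♠♧█♠?█
?♠·♢♢♠·?█
?♧♠·█♧·?█
????????█

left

?????????
??♠♧♢♧♠??
??♧♠♧♧♢█?
??♧♧·♢·♧?
??█♠★♧█♢?
??♧♧♠♧█♠?
??♠·♢♢♠·?
??♧♠·█♧·?
?????????

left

?????????
???♠♧♢♧♠?
??█♧♠♧♧♢█
??♧♧♧·♢·♧
??♧█★♠♧█♢
??♧♧♧♠♧█♠
??♠♠·♢♢♠·
???♧♠·█♧·
?????????

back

???♠♧♢♧♠?
??█♧♠♧♧♢█
??♧♧♧·♢·♧
??♧█♠♠♧█♢
??♧♧★♠♧█♠
??♠♠·♢♢♠·
??♧♧♠·█♧·
?????????
?????????

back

??█♧♠♧♧♢█
??♧♧♧·♢·♧
??♧█♠♠♧█♢
??♧♧♧♠♧█♠
??♠♠★♢♢♠·
??♧♧♠·█♧·
??♠♧♧♧♢??
?????????
█████████

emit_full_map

?♠♧♢♧♠?
█♧♠♧♧♢█
♧♧♧·♢·♧
♧█♠♠♧█♢
♧♧♧♠♧█♠
♠♠★♢♢♠·
♧♧♠·█♧·
♠♧♧♧♢??

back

??♧♧♧·♢·♧
??♧█♠♠♧█♢
??♧♧♧♠♧█♠
??♠♠·♢♢♠·
??♧♧★·█♧·
??♠♧♧♧♢??
??♧♧♠♧♠??
█████████
█████████

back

??♧█♠♠♧█♢
??♧♧♧♠♧█♠
??♠♠·♢♢♠·
??♧♧♠·█♧·
??♠♧★♧♢??
??♧♧♠♧♠??
█████████
█████████
█████████

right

?♧█♠♠♧█♢?
?♧♧♧♠♧█♠?
?♠♠·♢♢♠·?
?♧♧♠·█♧·?
?♠♧♧★♢♧??
?♧♧♠♧♠·??
█████████
█████████
█████████

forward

?♧♧♧·♢·♧?
?♧█♠♠♧█♢?
?♧♧♧♠♧█♠?
?♠♠·♢♢♠·?
?♧♧♠★█♧·?
?♠♧♧♧♢♧??
?♧♧♠♧♠·??
█████████
█████████

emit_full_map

?♠♧♢♧♠?
█♧♠♧♧♢█
♧♧♧·♢·♧
♧█♠♠♧█♢
♧♧♧♠♧█♠
♠♠·♢♢♠·
♧♧♠★█♧·
♠♧♧♧♢♧?
♧♧♠♧♠·?


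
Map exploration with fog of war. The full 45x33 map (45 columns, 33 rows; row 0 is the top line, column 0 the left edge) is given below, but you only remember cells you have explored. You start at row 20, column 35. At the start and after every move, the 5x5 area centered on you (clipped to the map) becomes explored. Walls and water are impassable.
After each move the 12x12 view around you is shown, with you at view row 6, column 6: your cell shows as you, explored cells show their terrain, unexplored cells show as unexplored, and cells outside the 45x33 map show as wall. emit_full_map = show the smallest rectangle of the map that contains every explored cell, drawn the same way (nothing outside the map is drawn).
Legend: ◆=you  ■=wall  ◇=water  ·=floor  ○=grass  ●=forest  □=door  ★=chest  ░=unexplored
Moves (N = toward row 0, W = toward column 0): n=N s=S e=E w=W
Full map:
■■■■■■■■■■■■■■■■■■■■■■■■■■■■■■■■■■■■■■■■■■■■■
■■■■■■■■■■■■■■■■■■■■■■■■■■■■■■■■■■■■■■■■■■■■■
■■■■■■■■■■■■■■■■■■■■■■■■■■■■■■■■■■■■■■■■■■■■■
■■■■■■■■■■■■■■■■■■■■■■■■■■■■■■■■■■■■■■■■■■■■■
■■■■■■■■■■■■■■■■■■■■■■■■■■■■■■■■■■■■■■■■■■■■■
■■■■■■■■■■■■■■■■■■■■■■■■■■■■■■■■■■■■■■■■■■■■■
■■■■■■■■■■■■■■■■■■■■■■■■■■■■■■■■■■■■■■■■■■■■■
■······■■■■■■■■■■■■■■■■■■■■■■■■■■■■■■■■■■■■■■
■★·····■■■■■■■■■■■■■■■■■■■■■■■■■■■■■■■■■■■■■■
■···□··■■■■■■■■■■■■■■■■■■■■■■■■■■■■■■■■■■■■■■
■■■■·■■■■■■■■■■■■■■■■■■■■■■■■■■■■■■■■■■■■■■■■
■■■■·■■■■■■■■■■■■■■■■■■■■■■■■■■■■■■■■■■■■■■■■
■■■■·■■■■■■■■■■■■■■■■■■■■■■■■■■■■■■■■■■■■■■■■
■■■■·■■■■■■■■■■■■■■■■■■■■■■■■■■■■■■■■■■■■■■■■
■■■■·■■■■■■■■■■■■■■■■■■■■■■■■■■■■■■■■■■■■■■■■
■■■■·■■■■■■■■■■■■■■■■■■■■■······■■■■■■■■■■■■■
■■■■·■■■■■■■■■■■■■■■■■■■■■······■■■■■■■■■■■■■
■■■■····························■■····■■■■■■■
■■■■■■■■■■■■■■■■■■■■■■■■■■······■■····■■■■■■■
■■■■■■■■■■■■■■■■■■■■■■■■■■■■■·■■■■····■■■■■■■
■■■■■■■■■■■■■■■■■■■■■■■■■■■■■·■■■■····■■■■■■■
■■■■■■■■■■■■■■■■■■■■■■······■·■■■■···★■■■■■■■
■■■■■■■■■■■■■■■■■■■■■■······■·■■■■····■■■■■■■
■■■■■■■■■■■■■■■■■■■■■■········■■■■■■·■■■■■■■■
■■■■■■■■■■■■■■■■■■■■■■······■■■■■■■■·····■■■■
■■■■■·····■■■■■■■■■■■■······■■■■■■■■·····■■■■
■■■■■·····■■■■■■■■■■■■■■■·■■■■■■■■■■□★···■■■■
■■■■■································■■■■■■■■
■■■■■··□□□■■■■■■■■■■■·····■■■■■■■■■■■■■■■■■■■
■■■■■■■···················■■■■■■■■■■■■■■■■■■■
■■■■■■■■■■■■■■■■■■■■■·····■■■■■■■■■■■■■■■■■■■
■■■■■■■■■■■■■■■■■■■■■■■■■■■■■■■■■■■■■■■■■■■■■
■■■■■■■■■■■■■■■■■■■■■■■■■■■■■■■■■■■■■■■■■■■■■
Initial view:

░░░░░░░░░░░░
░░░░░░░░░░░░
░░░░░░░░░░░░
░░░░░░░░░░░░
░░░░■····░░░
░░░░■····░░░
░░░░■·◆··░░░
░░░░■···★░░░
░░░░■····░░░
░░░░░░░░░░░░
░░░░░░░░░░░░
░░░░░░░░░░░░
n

░░░░░░░░░░░░
░░░░░░░░░░░░
░░░░░░░░░░░░
░░░░░░░░░░░░
░░░░■····░░░
░░░░■····░░░
░░░░■·◆··░░░
░░░░■····░░░
░░░░■···★░░░
░░░░■····░░░
░░░░░░░░░░░░
░░░░░░░░░░░░

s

░░░░░░░░░░░░
░░░░░░░░░░░░
░░░░░░░░░░░░
░░░░■····░░░
░░░░■····░░░
░░░░■····░░░
░░░░■·◆··░░░
░░░░■···★░░░
░░░░■····░░░
░░░░░░░░░░░░
░░░░░░░░░░░░
░░░░░░░░░░░░

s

░░░░░░░░░░░░
░░░░░░░░░░░░
░░░░■····░░░
░░░░■····░░░
░░░░■····░░░
░░░░■····░░░
░░░░■·◆·★░░░
░░░░■····░░░
░░░░■■■·■░░░
░░░░░░░░░░░░
░░░░░░░░░░░░
░░░░░░░░░░░░

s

░░░░░░░░░░░░
░░░░■····░░░
░░░░■····░░░
░░░░■····░░░
░░░░■····░░░
░░░░■···★░░░
░░░░■·◆··░░░
░░░░■■■·■░░░
░░░░■■■··░░░
░░░░░░░░░░░░
░░░░░░░░░░░░
░░░░░░░░░░░░

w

░░░░░░░░░░░░
░░░░░■····░░
░░░░░■····░░
░░░░░■····░░
░░░░■■····░░
░░░░■■···★░░
░░░░■■◆···░░
░░░░■■■■·■░░
░░░░■■■■··░░
░░░░░░░░░░░░
░░░░░░░░░░░░
░░░░░░░░░░░░

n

░░░░░░░░░░░░
░░░░░░░░░░░░
░░░░░■····░░
░░░░░■····░░
░░░░■■····░░
░░░░■■····░░
░░░░■■◆··★░░
░░░░■■····░░
░░░░■■■■·■░░
░░░░■■■■··░░
░░░░░░░░░░░░
░░░░░░░░░░░░

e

░░░░░░░░░░░░
░░░░░░░░░░░░
░░░░■····░░░
░░░░■····░░░
░░░■■····░░░
░░░■■····░░░
░░░■■·◆·★░░░
░░░■■····░░░
░░░■■■■·■░░░
░░░■■■■··░░░
░░░░░░░░░░░░
░░░░░░░░░░░░

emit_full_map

░■····
░■····
■■····
■■····
■■·◆·★
■■····
■■■■·■
■■■■··

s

░░░░░░░░░░░░
░░░░■····░░░
░░░░■····░░░
░░░■■····░░░
░░░■■····░░░
░░░■■···★░░░
░░░■■·◆··░░░
░░░■■■■·■░░░
░░░■■■■··░░░
░░░░░░░░░░░░
░░░░░░░░░░░░
░░░░░░░░░░░░

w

░░░░░░░░░░░░
░░░░░■····░░
░░░░░■····░░
░░░░■■····░░
░░░░■■····░░
░░░░■■···★░░
░░░░■■◆···░░
░░░░■■■■·■░░
░░░░■■■■··░░
░░░░░░░░░░░░
░░░░░░░░░░░░
░░░░░░░░░░░░

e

░░░░░░░░░░░░
░░░░■····░░░
░░░░■····░░░
░░░■■····░░░
░░░■■····░░░
░░░■■···★░░░
░░░■■·◆··░░░
░░░■■■■·■░░░
░░░■■■■··░░░
░░░░░░░░░░░░
░░░░░░░░░░░░
░░░░░░░░░░░░

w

░░░░░░░░░░░░
░░░░░■····░░
░░░░░■····░░
░░░░■■····░░
░░░░■■····░░
░░░░■■···★░░
░░░░■■◆···░░
░░░░■■■■·■░░
░░░░■■■■··░░
░░░░░░░░░░░░
░░░░░░░░░░░░
░░░░░░░░░░░░


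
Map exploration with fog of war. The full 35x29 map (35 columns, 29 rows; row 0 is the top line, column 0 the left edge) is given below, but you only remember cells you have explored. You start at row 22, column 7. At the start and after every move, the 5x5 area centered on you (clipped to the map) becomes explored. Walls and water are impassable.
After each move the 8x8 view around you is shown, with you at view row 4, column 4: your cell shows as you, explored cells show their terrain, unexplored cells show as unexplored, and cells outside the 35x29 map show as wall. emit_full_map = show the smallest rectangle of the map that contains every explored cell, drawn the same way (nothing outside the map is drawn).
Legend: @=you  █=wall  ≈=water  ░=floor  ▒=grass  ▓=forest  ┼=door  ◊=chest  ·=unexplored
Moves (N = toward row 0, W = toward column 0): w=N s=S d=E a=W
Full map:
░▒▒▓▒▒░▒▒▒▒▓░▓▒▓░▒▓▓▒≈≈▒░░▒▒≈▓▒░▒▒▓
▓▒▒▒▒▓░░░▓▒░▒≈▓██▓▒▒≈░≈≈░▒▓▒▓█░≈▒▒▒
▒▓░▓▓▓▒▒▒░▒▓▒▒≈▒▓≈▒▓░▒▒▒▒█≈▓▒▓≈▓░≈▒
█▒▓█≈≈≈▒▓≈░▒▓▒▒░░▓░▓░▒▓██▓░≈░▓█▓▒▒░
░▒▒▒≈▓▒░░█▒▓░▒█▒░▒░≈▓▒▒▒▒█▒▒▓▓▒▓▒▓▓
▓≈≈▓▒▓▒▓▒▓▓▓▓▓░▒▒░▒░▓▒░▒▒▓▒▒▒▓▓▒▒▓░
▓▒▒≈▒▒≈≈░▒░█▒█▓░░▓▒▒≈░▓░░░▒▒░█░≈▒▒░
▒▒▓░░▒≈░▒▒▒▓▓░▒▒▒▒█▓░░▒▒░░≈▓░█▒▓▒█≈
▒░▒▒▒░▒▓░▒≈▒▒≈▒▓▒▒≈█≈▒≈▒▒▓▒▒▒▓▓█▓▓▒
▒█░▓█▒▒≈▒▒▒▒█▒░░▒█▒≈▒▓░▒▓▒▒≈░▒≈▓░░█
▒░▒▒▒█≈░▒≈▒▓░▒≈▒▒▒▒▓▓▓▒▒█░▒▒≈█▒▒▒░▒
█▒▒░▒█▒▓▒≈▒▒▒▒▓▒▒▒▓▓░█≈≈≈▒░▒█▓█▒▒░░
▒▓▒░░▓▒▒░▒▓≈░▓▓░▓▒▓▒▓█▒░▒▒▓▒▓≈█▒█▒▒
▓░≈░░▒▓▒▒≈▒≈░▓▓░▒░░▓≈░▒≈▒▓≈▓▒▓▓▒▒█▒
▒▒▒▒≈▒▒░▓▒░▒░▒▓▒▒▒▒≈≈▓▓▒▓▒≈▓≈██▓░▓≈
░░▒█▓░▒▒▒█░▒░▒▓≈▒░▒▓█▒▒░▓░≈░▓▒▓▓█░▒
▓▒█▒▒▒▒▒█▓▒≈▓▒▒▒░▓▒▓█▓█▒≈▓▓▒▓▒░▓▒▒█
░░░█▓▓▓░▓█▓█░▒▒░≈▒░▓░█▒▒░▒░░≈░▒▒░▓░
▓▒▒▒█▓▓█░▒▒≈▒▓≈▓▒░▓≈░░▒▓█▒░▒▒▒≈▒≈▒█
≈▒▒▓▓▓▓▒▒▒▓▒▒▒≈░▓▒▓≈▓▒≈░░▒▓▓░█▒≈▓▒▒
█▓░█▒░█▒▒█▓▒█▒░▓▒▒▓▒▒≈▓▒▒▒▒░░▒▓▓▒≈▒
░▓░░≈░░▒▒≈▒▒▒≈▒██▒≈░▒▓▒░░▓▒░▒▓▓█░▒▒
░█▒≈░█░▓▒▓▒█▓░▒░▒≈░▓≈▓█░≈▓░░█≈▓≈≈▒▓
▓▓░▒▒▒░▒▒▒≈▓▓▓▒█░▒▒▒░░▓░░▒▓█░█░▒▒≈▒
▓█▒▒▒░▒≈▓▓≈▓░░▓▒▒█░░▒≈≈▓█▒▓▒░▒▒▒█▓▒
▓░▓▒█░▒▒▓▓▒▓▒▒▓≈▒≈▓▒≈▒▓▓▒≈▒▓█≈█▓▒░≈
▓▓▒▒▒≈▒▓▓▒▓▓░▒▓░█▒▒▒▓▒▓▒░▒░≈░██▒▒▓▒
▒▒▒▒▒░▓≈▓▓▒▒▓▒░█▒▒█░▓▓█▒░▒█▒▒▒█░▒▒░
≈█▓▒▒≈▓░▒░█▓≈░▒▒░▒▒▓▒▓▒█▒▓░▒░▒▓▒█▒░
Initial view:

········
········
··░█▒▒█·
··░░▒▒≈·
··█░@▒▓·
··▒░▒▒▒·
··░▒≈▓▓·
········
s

········
··░█▒▒█·
··░░▒▒≈·
··█░▓▒▓·
··▒░@▒▒·
··░▒≈▓▓·
··░▒▒▓▓·
········

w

········
········
··░█▒▒█·
··░░▒▒≈·
··█░@▒▓·
··▒░▒▒▒·
··░▒≈▓▓·
··░▒▒▓▓·

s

········
··░█▒▒█·
··░░▒▒≈·
··█░▓▒▓·
··▒░@▒▒·
··░▒≈▓▓·
··░▒▒▓▓·
········

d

········
·░█▒▒█··
·░░▒▒≈▒·
·█░▓▒▓▒·
·▒░▒@▒≈·
·░▒≈▓▓≈·
·░▒▒▓▓▒·
········

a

········
··░█▒▒█·
··░░▒▒≈▒
··█░▓▒▓▒
··▒░@▒▒≈
··░▒≈▓▓≈
··░▒▒▓▓▒
········

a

········
···░█▒▒█
··≈░░▒▒≈
··░█░▓▒▓
··▒▒@▒▒▒
··▒░▒≈▓▓
··█░▒▒▓▓
········

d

········
··░█▒▒█·
·≈░░▒▒≈▒
·░█░▓▒▓▒
·▒▒░@▒▒≈
·▒░▒≈▓▓≈
·█░▒▒▓▓▒
········

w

········
········
··░█▒▒█·
·≈░░▒▒≈▒
·░█░@▒▓▒
·▒▒░▒▒▒≈
·▒░▒≈▓▓≈
·█░▒▒▓▓▒

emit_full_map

·░█▒▒█·
≈░░▒▒≈▒
░█░@▒▓▒
▒▒░▒▒▒≈
▒░▒≈▓▓≈
█░▒▒▓▓▒

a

········
········
··▒░█▒▒█
··≈░░▒▒≈
··░█@▓▒▓
··▒▒░▒▒▒
··▒░▒≈▓▓
··█░▒▒▓▓

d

········
········
·▒░█▒▒█·
·≈░░▒▒≈▒
·░█░@▒▓▒
·▒▒░▒▒▒≈
·▒░▒≈▓▓≈
·█░▒▒▓▓▒

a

········
········
··▒░█▒▒█
··≈░░▒▒≈
··░█@▓▒▓
··▒▒░▒▒▒
··▒░▒≈▓▓
··█░▒▒▓▓

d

········
········
·▒░█▒▒█·
·≈░░▒▒≈▒
·░█░@▒▓▒
·▒▒░▒▒▒≈
·▒░▒≈▓▓≈
·█░▒▒▓▓▒

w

········
········
··▓▓▒▒▒·
·▒░█▒▒█·
·≈░░@▒≈▒
·░█░▓▒▓▒
·▒▒░▒▒▒≈
·▒░▒≈▓▓≈

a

········
········
··▓▓▓▒▒▒
··▒░█▒▒█
··≈░@▒▒≈
··░█░▓▒▓
··▒▒░▒▒▒
··▒░▒≈▓▓

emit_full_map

▓▓▓▒▒▒·
▒░█▒▒█·
≈░@▒▒≈▒
░█░▓▒▓▒
▒▒░▒▒▒≈
▒░▒≈▓▓≈
█░▒▒▓▓▒

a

········
········
··▓▓▓▓▒▒
··█▒░█▒▒
··░≈@░▒▒
··≈░█░▓▒
··▒▒▒░▒▒
···▒░▒≈▓

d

········
········
·▓▓▓▓▒▒▒
·█▒░█▒▒█
·░≈░@▒▒≈
·≈░█░▓▒▓
·▒▒▒░▒▒▒
··▒░▒≈▓▓

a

········
········
··▓▓▓▓▒▒
··█▒░█▒▒
··░≈@░▒▒
··≈░█░▓▒
··▒▒▒░▒▒
···▒░▒≈▓

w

········
········
··▒█▓▓█·
··▓▓▓▓▒▒
··█▒@█▒▒
··░≈░░▒▒
··≈░█░▓▒
··▒▒▒░▒▒

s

········
··▒█▓▓█·
··▓▓▓▓▒▒
··█▒░█▒▒
··░≈@░▒▒
··≈░█░▓▒
··▒▒▒░▒▒
···▒░▒≈▓

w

········
········
··▒█▓▓█·
··▓▓▓▓▒▒
··█▒@█▒▒
··░≈░░▒▒
··≈░█░▓▒
··▒▒▒░▒▒

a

········
········
··▒▒█▓▓█
··▒▓▓▓▓▒
··░█@░█▒
··░░≈░░▒
··▒≈░█░▓
···▒▒▒░▒

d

········
········
·▒▒█▓▓█·
·▒▓▓▓▓▒▒
·░█▒@█▒▒
·░░≈░░▒▒
·▒≈░█░▓▒
··▒▒▒░▒▒

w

········
········
··█▓▓▓░·
·▒▒█▓▓█·
·▒▓▓@▓▒▒
·░█▒░█▒▒
·░░≈░░▒▒
·▒≈░█░▓▒

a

········
········
··░█▓▓▓░
··▒▒█▓▓█
··▒▓@▓▓▒
··░█▒░█▒
··░░≈░░▒
··▒≈░█░▓

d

········
········
·░█▓▓▓░·
·▒▒█▓▓█·
·▒▓▓@▓▒▒
·░█▒░█▒▒
·░░≈░░▒▒
·▒≈░█░▓▒

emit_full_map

░█▓▓▓░···
▒▒█▓▓█···
▒▓▓@▓▒▒▒·
░█▒░█▒▒█·
░░≈░░▒▒≈▒
▒≈░█░▓▒▓▒
·▒▒▒░▒▒▒≈
··▒░▒≈▓▓≈
··█░▒▒▓▓▒

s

········
·░█▓▓▓░·
·▒▒█▓▓█·
·▒▓▓▓▓▒▒
·░█▒@█▒▒
·░░≈░░▒▒
·▒≈░█░▓▒
··▒▒▒░▒▒

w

········
········
·░█▓▓▓░·
·▒▒█▓▓█·
·▒▓▓@▓▒▒
·░█▒░█▒▒
·░░≈░░▒▒
·▒≈░█░▓▒

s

········
·░█▓▓▓░·
·▒▒█▓▓█·
·▒▓▓▓▓▒▒
·░█▒@█▒▒
·░░≈░░▒▒
·▒≈░█░▓▒
··▒▒▒░▒▒

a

········
··░█▓▓▓░
··▒▒█▓▓█
··▒▓▓▓▓▒
··░█@░█▒
··░░≈░░▒
··▒≈░█░▓
···▒▒▒░▒

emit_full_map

░█▓▓▓░···
▒▒█▓▓█···
▒▓▓▓▓▒▒▒·
░█@░█▒▒█·
░░≈░░▒▒≈▒
▒≈░█░▓▒▓▒
·▒▒▒░▒▒▒≈
··▒░▒≈▓▓≈
··█░▒▒▓▓▒


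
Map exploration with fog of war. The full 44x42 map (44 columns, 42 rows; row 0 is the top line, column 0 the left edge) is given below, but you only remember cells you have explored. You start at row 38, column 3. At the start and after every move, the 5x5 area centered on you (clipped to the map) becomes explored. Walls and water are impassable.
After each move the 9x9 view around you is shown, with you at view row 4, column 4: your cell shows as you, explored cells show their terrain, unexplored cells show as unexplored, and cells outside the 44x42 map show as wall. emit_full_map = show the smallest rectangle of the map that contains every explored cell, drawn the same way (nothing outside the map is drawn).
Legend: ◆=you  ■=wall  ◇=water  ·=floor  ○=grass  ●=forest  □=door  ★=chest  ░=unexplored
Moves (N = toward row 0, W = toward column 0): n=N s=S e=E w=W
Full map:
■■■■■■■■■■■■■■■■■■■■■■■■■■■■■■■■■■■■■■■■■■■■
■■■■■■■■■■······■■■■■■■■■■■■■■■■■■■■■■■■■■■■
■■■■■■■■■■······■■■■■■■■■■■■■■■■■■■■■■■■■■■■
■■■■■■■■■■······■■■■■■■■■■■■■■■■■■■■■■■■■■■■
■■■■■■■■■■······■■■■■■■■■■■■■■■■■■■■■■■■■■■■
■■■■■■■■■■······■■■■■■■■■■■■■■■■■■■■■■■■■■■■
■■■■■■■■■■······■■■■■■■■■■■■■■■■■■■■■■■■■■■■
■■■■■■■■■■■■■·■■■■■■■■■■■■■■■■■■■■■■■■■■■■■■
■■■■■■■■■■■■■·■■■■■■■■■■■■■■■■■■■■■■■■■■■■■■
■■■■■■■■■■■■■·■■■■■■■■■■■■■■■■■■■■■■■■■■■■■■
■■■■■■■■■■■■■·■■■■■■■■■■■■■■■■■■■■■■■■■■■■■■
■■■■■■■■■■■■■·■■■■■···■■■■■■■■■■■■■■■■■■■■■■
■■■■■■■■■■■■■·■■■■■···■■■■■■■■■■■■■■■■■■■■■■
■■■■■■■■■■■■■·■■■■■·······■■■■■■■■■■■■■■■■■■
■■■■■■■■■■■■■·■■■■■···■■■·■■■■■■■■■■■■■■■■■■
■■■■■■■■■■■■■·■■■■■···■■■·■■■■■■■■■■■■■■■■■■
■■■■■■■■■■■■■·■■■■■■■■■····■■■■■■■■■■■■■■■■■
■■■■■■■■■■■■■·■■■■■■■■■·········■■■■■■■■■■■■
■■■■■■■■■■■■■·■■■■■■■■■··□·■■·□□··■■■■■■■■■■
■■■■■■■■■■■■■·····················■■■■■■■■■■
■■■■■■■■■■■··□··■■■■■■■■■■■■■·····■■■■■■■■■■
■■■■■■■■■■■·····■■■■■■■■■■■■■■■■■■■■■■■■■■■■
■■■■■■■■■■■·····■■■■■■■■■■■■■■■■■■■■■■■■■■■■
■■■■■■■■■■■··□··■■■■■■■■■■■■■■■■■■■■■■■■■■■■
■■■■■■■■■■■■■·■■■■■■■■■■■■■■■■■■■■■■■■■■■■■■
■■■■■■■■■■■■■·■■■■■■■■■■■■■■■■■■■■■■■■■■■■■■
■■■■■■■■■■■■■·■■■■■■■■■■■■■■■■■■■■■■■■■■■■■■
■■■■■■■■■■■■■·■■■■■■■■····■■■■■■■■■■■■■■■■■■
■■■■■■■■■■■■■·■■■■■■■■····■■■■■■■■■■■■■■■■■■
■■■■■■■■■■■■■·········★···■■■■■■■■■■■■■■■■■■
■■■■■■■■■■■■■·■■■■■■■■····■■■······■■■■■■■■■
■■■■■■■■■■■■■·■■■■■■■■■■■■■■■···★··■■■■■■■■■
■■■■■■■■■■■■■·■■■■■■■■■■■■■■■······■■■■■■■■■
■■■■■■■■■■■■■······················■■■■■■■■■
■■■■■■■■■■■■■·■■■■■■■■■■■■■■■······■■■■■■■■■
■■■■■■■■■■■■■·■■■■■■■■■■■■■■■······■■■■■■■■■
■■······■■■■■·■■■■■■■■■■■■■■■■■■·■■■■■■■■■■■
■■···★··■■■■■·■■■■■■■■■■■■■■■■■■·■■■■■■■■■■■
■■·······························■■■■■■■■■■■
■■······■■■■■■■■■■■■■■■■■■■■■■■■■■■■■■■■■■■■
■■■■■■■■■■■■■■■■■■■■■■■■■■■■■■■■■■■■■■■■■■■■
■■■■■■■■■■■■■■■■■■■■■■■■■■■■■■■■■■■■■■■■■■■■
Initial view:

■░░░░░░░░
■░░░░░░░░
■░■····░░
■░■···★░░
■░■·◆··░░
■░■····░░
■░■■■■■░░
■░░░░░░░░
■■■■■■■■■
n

■░░░░░░░░
■░░░░░░░░
■░■■■■■░░
■░■····░░
■░■·◆·★░░
■░■····░░
■░■····░░
■░■■■■■░░
■░░░░░░░░

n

■░░░░░░░░
■░░░░░░░░
■░■■■■■░░
■░■■■■■░░
■░■·◆··░░
■░■···★░░
■░■····░░
■░■····░░
■░■■■■■░░

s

■░░░░░░░░
■░■■■■■░░
■░■■■■■░░
■░■····░░
■░■·◆·★░░
■░■····░░
■░■····░░
■░■■■■■░░
■░░░░░░░░

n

■░░░░░░░░
■░░░░░░░░
■░■■■■■░░
■░■■■■■░░
■░■·◆··░░
■░■···★░░
■░■····░░
■░■····░░
■░■■■■■░░

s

■░░░░░░░░
■░■■■■■░░
■░■■■■■░░
■░■····░░
■░■·◆·★░░
■░■····░░
■░■····░░
■░■■■■■░░
■░░░░░░░░

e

░░░░░░░░░
░■■■■■░░░
░■■■■■■░░
░■·····░░
░■··◆★·░░
░■·····░░
░■·····░░
░■■■■■░░░
░░░░░░░░░

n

░░░░░░░░░
░░░░░░░░░
░■■■■■■░░
░■■■■■■░░
░■··◆··░░
░■···★·░░
░■·····░░
░■·····░░
░■■■■■░░░

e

░░░░░░░░░
░░░░░░░░░
■■■■■■■░░
■■■■■■■░░
■···◆··░░
■···★··░░
■······░░
■·····░░░
■■■■■░░░░

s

░░░░░░░░░
■■■■■■■░░
■■■■■■■░░
■······░░
■···◆··░░
■······░░
■······░░
■■■■■░░░░
░░░░░░░░░

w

░░░░░░░░░
░■■■■■■■░
░■■■■■■■░
░■······░
░■··◆★··░
░■······░
░■······░
░■■■■■░░░
░░░░░░░░░

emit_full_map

■■■■■■■
■■■■■■■
■······
■··◆★··
■······
■······
■■■■■░░

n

░░░░░░░░░
░░░░░░░░░
░■■■■■■■░
░■■■■■■■░
░■··◆···░
░■···★··░
░■······░
░■······░
░■■■■■░░░

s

░░░░░░░░░
░■■■■■■■░
░■■■■■■■░
░■······░
░■··◆★··░
░■······░
░■······░
░■■■■■░░░
░░░░░░░░░

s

░■■■■■■■░
░■■■■■■■░
░■······░
░■···★··░
░■··◆···░
░■······░
░■■■■■■░░
░░░░░░░░░
■■■■■■■■■

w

■░■■■■■■■
■░■■■■■■■
■░■······
■░■···★··
■░■·◆····
■░■······
■░■■■■■■░
■░░░░░░░░
■■■■■■■■■

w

■■░■■■■■■
■■░■■■■■■
■■■■·····
■■■■···★·
■■■■◆····
■■■■·····
■■■■■■■■■
■■░░░░░░░
■■■■■■■■■

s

■■░■■■■■■
■■■■·····
■■■■···★·
■■■■·····
■■■■◆····
■■■■■■■■■
■■■■■■■░░
■■■■■■■■■
■■■■■■■■■

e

■░■■■■■■■
■■■······
■■■···★··
■■■······
■■■·◆····
■■■■■■■■░
■■■■■■■░░
■■■■■■■■■
■■■■■■■■■

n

■░■■■■■■■
■░■■■■■■■
■■■······
■■■···★··
■■■·◆····
■■■······
■■■■■■■■░
■■■■■■■░░
■■■■■■■■■

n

■░░░░░░░░
■░■■■■■■■
■░■■■■■■■
■■■······
■■■·◆·★··
■■■······
■■■······
■■■■■■■■░
■■■■■■■░░

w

■■░░░░░░░
■■░■■■■■■
■■■■■■■■■
■■■■·····
■■■■◆··★·
■■■■·····
■■■■·····
■■■■■■■■■
■■■■■■■■░

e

■░░░░░░░░
■░■■■■■■■
■■■■■■■■■
■■■······
■■■·◆·★··
■■■······
■■■······
■■■■■■■■░
■■■■■■■░░

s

■░■■■■■■■
■■■■■■■■■
■■■······
■■■···★··
■■■·◆····
■■■······
■■■■■■■■░
■■■■■■■░░
■■■■■■■■■

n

■░░░░░░░░
■░■■■■■■■
■■■■■■■■■
■■■······
■■■·◆·★··
■■■······
■■■······
■■■■■■■■░
■■■■■■■░░

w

■■░░░░░░░
■■░■■■■■■
■■■■■■■■■
■■■■·····
■■■■◆··★·
■■■■·····
■■■■·····
■■■■■■■■■
■■■■■■■■░

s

■■░■■■■■■
■■■■■■■■■
■■■■·····
■■■■···★·
■■■■◆····
■■■■·····
■■■■■■■■■
■■■■■■■■░
■■■■■■■■■

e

■░■■■■■■■
■■■■■■■■■
■■■······
■■■···★··
■■■·◆····
■■■······
■■■■■■■■░
■■■■■■■░░
■■■■■■■■■

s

■■■■■■■■■
■■■······
■■■···★··
■■■······
■■■·◆····
■■■■■■■■░
■■■■■■■░░
■■■■■■■■■
■■■■■■■■■

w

■■■■■■■■■
■■■■·····
■■■■···★·
■■■■·····
■■■■◆····
■■■■■■■■■
■■■■■■■■░
■■■■■■■■■
■■■■■■■■■

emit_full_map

░■■■■■■■
■■■■■■■■
■■······
■■···★··
■■······
■■◆·····
■■■■■■■░
■■■■■■░░

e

■■■■■■■■■
■■■······
■■■···★··
■■■······
■■■·◆····
■■■■■■■■░
■■■■■■■░░
■■■■■■■■■
■■■■■■■■■

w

■■■■■■■■■
■■■■·····
■■■■···★·
■■■■·····
■■■■◆····
■■■■■■■■■
■■■■■■■■░
■■■■■■■■■
■■■■■■■■■

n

■■░■■■■■■
■■■■■■■■■
■■■■·····
■■■■···★·
■■■■◆····
■■■■·····
■■■■■■■■■
■■■■■■■■░
■■■■■■■■■
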